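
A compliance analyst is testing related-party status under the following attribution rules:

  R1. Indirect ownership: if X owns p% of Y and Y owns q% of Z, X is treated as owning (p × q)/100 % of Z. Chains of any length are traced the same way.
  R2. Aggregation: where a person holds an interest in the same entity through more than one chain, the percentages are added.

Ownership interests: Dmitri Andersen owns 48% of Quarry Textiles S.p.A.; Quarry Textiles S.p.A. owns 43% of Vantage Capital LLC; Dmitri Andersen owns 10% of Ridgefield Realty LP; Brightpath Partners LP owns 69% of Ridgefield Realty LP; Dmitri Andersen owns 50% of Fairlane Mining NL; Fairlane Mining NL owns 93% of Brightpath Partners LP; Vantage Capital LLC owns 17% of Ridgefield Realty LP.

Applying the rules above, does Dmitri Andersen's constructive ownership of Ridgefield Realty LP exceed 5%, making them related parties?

Chain via Quarry Textiles S.p.A. → Vantage Capital LLC (R1): 48% × 43% × 17% = 3.5088% of Ridgefield Realty LP.
Chain via Fairlane Mining NL → Brightpath Partners LP (R1): 50% × 93% × 69% = 32.085% of Ridgefield Realty LP.
Direct interest in Ridgefield Realty LP: 10%.
Aggregating (R2): 3.5088% + 32.085% + 10% = 45.5938%.
45.5938% exceeds the 5% threshold, so Dmitri is a related party to Ridgefield Realty LP.

Yes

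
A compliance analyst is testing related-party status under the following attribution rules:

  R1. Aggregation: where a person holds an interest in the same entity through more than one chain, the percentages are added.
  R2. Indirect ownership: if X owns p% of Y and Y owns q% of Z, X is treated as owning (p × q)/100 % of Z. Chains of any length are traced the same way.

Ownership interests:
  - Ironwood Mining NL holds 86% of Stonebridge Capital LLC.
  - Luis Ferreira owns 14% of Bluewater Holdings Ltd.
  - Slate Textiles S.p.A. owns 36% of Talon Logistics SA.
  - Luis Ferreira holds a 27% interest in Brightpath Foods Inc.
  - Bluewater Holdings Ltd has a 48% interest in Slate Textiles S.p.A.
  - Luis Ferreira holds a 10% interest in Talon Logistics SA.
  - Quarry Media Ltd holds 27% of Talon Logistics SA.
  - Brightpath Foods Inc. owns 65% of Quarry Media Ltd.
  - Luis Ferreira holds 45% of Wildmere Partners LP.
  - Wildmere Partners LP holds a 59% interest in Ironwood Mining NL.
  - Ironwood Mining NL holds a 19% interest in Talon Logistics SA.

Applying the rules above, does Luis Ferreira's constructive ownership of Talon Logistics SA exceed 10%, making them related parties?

Yes

Chain via Bluewater Holdings Ltd → Slate Textiles S.p.A. (R2): 14% × 48% × 36% = 2.4192% of Talon Logistics SA.
Chain via Brightpath Foods Inc. → Quarry Media Ltd (R2): 27% × 65% × 27% = 4.7385% of Talon Logistics SA.
Chain via Wildmere Partners LP → Ironwood Mining NL (R2): 45% × 59% × 19% = 5.0445% of Talon Logistics SA.
Direct interest in Talon Logistics SA: 10%.
Aggregating (R1): 2.4192% + 4.7385% + 5.0445% + 10% = 22.2022%.
22.2022% exceeds the 10% threshold, so Luis is a related party to Talon Logistics SA.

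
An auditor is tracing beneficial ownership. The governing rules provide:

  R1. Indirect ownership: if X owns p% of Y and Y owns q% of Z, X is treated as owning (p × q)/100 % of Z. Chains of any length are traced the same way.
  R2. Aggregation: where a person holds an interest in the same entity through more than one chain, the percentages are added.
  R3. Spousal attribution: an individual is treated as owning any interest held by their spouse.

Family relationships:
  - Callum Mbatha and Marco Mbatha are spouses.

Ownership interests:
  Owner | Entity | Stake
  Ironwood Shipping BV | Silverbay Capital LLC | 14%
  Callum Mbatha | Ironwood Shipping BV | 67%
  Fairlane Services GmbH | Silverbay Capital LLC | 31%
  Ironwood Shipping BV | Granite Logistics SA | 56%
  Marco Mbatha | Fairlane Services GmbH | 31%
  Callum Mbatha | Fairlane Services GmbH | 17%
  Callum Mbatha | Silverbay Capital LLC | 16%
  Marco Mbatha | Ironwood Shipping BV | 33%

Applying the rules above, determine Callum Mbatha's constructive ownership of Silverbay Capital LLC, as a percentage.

By spousal attribution (R3), Callum Mbatha is treated as also owning Marco Mbatha's interest in Ironwood Shipping BV, giving 67% + 33% = 100%.
By spousal attribution (R3), Callum Mbatha is treated as also owning Marco Mbatha's interest in Fairlane Services GmbH, giving 17% + 31% = 48%.
Chain via Ironwood Shipping BV (R1): 100% × 14% = 14% of Silverbay Capital LLC.
Chain via Fairlane Services GmbH (R1): 48% × 31% = 14.88% of Silverbay Capital LLC.
Direct interest in Silverbay Capital LLC: 16%.
Aggregating (R2): 14% + 14.88% + 16% = 44.88%.

44.88%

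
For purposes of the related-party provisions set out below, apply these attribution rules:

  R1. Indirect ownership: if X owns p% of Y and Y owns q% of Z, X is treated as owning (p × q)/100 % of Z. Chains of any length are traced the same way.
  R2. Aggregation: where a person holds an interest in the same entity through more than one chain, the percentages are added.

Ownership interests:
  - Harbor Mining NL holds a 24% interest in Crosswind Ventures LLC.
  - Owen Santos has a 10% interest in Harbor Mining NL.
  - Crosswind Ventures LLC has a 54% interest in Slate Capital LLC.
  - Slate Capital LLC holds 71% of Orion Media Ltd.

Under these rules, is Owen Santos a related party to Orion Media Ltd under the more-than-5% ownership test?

No

Chain via Harbor Mining NL → Crosswind Ventures LLC → Slate Capital LLC (R1): 10% × 24% × 54% × 71% = 0.92016% of Orion Media Ltd.
0.92016% does not exceed the 5% threshold, so Owen is not a related party to Orion Media Ltd.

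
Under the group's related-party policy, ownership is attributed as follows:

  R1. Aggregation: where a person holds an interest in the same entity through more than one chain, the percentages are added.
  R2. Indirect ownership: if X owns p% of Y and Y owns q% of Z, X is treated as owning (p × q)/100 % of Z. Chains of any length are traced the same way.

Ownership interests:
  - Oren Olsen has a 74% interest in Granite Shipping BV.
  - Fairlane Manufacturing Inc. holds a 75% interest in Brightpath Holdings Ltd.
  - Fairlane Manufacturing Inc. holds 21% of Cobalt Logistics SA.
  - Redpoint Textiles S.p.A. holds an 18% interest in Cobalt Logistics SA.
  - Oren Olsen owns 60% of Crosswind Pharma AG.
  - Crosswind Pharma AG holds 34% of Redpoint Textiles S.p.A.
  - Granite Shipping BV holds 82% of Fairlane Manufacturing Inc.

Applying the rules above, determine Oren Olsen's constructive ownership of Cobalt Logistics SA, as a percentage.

Chain via Crosswind Pharma AG → Redpoint Textiles S.p.A. (R2): 60% × 34% × 18% = 3.672% of Cobalt Logistics SA.
Chain via Granite Shipping BV → Fairlane Manufacturing Inc. (R2): 74% × 82% × 21% = 12.7428% of Cobalt Logistics SA.
Aggregating (R1): 3.672% + 12.7428% = 16.4148%.

16.4148%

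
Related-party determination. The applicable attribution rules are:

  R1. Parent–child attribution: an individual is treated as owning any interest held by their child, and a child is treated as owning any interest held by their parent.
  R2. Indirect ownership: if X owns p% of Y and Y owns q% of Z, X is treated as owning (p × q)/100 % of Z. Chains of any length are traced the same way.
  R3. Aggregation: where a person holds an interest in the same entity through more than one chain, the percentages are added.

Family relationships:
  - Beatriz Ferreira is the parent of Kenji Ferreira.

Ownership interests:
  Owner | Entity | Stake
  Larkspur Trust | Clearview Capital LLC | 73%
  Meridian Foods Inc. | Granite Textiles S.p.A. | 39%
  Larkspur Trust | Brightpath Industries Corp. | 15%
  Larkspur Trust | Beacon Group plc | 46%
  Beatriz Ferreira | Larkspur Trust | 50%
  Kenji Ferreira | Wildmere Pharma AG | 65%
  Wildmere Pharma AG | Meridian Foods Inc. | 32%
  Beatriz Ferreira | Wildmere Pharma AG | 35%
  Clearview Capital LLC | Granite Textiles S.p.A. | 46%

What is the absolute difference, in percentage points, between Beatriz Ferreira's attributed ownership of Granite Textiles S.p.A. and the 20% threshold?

By parent–child attribution (R1), Beatriz Ferreira is treated as also owning Kenji Ferreira's interest in Wildmere Pharma AG, giving 35% + 65% = 100%.
Chain via Wildmere Pharma AG → Meridian Foods Inc. (R2): 100% × 32% × 39% = 12.48% of Granite Textiles S.p.A.
Chain via Larkspur Trust → Clearview Capital LLC (R2): 50% × 73% × 46% = 16.79% of Granite Textiles S.p.A.
Aggregating (R3): 12.48% + 16.79% = 29.27%.
29.27% exceeds the 20% threshold by 9.27 percentage points.

9.27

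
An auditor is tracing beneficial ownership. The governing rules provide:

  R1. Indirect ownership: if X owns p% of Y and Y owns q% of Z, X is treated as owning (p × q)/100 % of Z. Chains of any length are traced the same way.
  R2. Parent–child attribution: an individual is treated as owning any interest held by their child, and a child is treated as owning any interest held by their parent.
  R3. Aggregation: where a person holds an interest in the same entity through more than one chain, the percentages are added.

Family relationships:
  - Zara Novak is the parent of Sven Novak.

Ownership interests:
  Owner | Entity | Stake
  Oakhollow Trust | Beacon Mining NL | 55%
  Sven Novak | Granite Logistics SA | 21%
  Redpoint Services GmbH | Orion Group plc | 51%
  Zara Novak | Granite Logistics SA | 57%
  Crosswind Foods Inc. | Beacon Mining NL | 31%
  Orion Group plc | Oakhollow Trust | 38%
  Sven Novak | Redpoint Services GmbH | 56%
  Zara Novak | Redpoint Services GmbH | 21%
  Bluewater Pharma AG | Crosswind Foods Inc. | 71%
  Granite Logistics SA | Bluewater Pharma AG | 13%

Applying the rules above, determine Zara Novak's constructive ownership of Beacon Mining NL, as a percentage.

By parent–child attribution (R2), Zara Novak is treated as also owning Sven Novak's interest in Redpoint Services GmbH, giving 21% + 56% = 77%.
By parent–child attribution (R2), Zara Novak is treated as also owning Sven Novak's interest in Granite Logistics SA, giving 57% + 21% = 78%.
Chain via Redpoint Services GmbH → Orion Group plc → Oakhollow Trust (R1): 77% × 51% × 38% × 55% = 8.20743% of Beacon Mining NL.
Chain via Granite Logistics SA → Bluewater Pharma AG → Crosswind Foods Inc. (R1): 78% × 13% × 71% × 31% = 2.231814% of Beacon Mining NL.
Aggregating (R3): 8.20743% + 2.231814% = 10.439244%.

10.439244%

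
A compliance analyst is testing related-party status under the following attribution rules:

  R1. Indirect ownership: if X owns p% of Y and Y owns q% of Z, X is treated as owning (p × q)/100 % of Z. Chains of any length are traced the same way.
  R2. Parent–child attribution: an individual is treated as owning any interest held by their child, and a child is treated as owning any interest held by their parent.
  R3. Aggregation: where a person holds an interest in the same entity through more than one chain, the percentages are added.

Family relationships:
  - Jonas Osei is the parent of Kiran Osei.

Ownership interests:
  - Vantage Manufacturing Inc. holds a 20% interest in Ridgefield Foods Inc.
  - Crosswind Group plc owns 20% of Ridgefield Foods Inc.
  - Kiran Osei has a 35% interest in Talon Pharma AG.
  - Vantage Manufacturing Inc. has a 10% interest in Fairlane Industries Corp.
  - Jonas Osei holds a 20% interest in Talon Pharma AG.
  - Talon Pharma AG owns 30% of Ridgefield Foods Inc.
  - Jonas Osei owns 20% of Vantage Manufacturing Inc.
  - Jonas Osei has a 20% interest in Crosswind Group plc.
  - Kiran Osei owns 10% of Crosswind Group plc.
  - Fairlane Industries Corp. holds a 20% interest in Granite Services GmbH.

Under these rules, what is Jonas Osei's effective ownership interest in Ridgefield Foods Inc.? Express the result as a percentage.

26.5%

By parent–child attribution (R2), Jonas Osei is treated as also owning Kiran Osei's interest in Talon Pharma AG, giving 20% + 35% = 55%.
By parent–child attribution (R2), Jonas Osei is treated as also owning Kiran Osei's interest in Crosswind Group plc, giving 20% + 10% = 30%.
Chain via Talon Pharma AG (R1): 55% × 30% = 16.5% of Ridgefield Foods Inc.
Chain via Crosswind Group plc (R1): 30% × 20% = 6% of Ridgefield Foods Inc.
Chain via Vantage Manufacturing Inc. (R1): 20% × 20% = 4% of Ridgefield Foods Inc.
Aggregating (R3): 16.5% + 6% + 4% = 26.5%.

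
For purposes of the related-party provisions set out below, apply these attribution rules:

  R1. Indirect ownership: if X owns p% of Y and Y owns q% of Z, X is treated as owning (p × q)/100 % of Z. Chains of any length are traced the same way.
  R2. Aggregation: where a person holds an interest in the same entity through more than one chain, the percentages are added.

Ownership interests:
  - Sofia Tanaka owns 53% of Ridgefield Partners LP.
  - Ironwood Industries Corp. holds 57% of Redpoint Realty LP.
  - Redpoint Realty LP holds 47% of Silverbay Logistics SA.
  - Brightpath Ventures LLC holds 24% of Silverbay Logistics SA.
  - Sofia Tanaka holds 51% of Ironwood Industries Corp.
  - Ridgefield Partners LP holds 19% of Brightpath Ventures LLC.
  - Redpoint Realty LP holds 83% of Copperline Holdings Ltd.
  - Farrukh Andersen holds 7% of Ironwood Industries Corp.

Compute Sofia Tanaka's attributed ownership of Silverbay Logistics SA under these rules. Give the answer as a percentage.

Chain via Ridgefield Partners LP → Brightpath Ventures LLC (R1): 53% × 19% × 24% = 2.4168% of Silverbay Logistics SA.
Chain via Ironwood Industries Corp. → Redpoint Realty LP (R1): 51% × 57% × 47% = 13.6629% of Silverbay Logistics SA.
Aggregating (R2): 2.4168% + 13.6629% = 16.0797%.

16.0797%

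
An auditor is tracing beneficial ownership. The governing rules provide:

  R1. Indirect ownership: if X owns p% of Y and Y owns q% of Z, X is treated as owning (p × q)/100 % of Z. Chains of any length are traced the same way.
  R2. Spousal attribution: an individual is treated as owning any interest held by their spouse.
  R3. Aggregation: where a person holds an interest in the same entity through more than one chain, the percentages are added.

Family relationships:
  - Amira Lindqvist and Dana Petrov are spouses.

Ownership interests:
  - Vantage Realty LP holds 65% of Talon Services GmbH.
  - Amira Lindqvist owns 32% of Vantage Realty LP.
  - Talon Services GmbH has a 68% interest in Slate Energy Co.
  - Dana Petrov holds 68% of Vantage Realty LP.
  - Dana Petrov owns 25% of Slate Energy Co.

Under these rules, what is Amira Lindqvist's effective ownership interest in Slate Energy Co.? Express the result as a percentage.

By spousal attribution (R2), Amira Lindqvist is treated as also owning Dana Petrov's interest in Vantage Realty LP, giving 32% + 68% = 100%.
By spousal attribution (R2), Amira Lindqvist is treated as owning Dana Petrov's 25% interest in Slate Energy Co.
Chain via Vantage Realty LP → Talon Services GmbH (R1): 100% × 65% × 68% = 44.2% of Slate Energy Co.
Direct interest in Slate Energy Co: 25%.
Aggregating (R3): 44.2% + 25% = 69.2%.

69.2%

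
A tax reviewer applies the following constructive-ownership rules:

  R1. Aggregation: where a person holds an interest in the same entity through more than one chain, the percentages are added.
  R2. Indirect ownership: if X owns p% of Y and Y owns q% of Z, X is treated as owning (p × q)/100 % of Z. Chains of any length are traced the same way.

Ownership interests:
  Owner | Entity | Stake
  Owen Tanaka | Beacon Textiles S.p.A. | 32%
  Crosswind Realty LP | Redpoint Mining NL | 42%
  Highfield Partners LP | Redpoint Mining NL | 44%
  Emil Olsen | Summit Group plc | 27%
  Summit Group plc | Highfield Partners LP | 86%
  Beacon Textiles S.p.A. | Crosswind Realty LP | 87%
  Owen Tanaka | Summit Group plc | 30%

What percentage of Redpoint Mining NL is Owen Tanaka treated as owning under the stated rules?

Chain via Summit Group plc → Highfield Partners LP (R2): 30% × 86% × 44% = 11.352% of Redpoint Mining NL.
Chain via Beacon Textiles S.p.A. → Crosswind Realty LP (R2): 32% × 87% × 42% = 11.6928% of Redpoint Mining NL.
Aggregating (R1): 11.352% + 11.6928% = 23.0448%.

23.0448%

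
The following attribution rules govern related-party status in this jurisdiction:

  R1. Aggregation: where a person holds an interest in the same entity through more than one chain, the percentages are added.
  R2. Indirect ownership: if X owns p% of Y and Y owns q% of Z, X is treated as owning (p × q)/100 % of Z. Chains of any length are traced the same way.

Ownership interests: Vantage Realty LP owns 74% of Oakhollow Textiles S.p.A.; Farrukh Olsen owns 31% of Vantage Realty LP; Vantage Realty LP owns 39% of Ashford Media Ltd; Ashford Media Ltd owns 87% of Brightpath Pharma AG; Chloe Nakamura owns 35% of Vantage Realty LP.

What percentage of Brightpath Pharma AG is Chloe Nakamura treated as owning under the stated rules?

Chain via Vantage Realty LP → Ashford Media Ltd (R2): 35% × 39% × 87% = 11.8755% of Brightpath Pharma AG.

11.8755%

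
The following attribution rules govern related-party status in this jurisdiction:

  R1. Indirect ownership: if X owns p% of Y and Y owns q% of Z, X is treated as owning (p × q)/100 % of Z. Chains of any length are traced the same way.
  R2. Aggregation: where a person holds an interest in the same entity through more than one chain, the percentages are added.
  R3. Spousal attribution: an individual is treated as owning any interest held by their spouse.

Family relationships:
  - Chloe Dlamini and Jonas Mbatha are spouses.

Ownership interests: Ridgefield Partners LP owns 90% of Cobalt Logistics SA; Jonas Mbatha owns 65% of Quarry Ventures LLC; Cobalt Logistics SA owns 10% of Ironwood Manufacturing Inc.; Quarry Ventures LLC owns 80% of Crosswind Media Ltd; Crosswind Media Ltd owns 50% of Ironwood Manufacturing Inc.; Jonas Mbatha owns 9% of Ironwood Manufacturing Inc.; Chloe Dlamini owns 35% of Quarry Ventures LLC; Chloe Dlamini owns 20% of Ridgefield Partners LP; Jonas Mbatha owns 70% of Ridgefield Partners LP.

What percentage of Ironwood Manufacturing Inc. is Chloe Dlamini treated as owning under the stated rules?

By spousal attribution (R3), Chloe Dlamini is treated as also owning Jonas Mbatha's interest in Ridgefield Partners LP, giving 20% + 70% = 90%.
By spousal attribution (R3), Chloe Dlamini is treated as also owning Jonas Mbatha's interest in Quarry Ventures LLC, giving 35% + 65% = 100%.
By spousal attribution (R3), Chloe Dlamini is treated as owning Jonas Mbatha's 9% interest in Ironwood Manufacturing Inc.
Chain via Ridgefield Partners LP → Cobalt Logistics SA (R1): 90% × 90% × 10% = 8.1% of Ironwood Manufacturing Inc.
Chain via Quarry Ventures LLC → Crosswind Media Ltd (R1): 100% × 80% × 50% = 40% of Ironwood Manufacturing Inc.
Direct interest in Ironwood Manufacturing Inc: 9%.
Aggregating (R2): 8.1% + 40% + 9% = 57.1%.

57.1%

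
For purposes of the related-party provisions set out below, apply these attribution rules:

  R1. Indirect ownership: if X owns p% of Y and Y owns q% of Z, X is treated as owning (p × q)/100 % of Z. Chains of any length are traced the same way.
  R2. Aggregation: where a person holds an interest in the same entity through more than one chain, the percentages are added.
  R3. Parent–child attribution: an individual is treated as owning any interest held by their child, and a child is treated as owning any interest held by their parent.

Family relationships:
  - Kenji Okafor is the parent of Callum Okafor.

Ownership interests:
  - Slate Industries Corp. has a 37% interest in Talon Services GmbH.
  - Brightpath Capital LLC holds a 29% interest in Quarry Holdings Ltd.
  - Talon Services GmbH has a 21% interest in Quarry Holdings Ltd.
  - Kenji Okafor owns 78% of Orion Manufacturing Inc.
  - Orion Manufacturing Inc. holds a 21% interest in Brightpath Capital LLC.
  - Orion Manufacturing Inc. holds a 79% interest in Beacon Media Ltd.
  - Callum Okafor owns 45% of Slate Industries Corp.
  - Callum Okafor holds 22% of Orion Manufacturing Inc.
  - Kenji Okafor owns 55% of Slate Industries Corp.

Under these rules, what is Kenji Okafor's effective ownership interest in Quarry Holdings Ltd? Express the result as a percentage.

13.86%

By parent–child attribution (R3), Kenji Okafor is treated as also owning Callum Okafor's interest in Orion Manufacturing Inc, giving 78% + 22% = 100%.
By parent–child attribution (R3), Kenji Okafor is treated as also owning Callum Okafor's interest in Slate Industries Corp, giving 55% + 45% = 100%.
Chain via Orion Manufacturing Inc. → Brightpath Capital LLC (R1): 100% × 21% × 29% = 6.09% of Quarry Holdings Ltd.
Chain via Slate Industries Corp. → Talon Services GmbH (R1): 100% × 37% × 21% = 7.77% of Quarry Holdings Ltd.
Aggregating (R2): 6.09% + 7.77% = 13.86%.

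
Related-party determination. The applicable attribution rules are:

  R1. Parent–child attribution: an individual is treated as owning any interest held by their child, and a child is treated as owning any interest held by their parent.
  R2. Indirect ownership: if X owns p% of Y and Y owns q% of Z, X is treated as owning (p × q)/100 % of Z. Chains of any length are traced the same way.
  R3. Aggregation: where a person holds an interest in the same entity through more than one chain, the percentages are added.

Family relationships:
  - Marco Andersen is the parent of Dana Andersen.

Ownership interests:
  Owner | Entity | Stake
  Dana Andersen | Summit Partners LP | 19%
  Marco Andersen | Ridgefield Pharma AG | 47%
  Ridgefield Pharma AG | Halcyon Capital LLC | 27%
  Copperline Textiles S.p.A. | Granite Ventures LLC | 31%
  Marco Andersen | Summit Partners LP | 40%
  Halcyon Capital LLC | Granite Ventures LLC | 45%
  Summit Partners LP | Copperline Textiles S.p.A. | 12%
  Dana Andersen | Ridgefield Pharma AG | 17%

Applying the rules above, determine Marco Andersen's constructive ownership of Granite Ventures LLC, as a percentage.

9.9708%

By parent–child attribution (R1), Marco Andersen is treated as also owning Dana Andersen's interest in Summit Partners LP, giving 40% + 19% = 59%.
By parent–child attribution (R1), Marco Andersen is treated as also owning Dana Andersen's interest in Ridgefield Pharma AG, giving 47% + 17% = 64%.
Chain via Summit Partners LP → Copperline Textiles S.p.A. (R2): 59% × 12% × 31% = 2.1948% of Granite Ventures LLC.
Chain via Ridgefield Pharma AG → Halcyon Capital LLC (R2): 64% × 27% × 45% = 7.776% of Granite Ventures LLC.
Aggregating (R3): 2.1948% + 7.776% = 9.9708%.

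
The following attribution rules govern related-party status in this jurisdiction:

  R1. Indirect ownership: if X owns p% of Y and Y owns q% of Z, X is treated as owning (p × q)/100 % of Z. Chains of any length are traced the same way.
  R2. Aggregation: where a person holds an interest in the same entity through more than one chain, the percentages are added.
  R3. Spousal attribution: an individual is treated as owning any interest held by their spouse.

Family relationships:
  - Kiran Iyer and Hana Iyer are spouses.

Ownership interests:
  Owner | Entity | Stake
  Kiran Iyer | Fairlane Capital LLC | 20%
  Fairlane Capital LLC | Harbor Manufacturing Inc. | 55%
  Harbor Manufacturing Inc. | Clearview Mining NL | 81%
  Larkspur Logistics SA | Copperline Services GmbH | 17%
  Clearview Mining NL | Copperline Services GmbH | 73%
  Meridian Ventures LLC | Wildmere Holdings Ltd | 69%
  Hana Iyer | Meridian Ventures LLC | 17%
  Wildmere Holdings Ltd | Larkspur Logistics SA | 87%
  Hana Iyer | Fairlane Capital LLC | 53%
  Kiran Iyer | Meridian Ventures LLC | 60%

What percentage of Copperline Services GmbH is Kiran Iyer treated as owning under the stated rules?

By spousal attribution (R3), Kiran Iyer is treated as also owning Hana Iyer's interest in Fairlane Capital LLC, giving 20% + 53% = 73%.
By spousal attribution (R3), Kiran Iyer is treated as also owning Hana Iyer's interest in Meridian Ventures LLC, giving 60% + 17% = 77%.
Chain via Fairlane Capital LLC → Harbor Manufacturing Inc. → Clearview Mining NL (R1): 73% × 55% × 81% × 73% = 23.740695% of Copperline Services GmbH.
Chain via Meridian Ventures LLC → Wildmere Holdings Ltd → Larkspur Logistics SA (R1): 77% × 69% × 87% × 17% = 7.857927% of Copperline Services GmbH.
Aggregating (R2): 23.740695% + 7.857927% = 31.598622%.

31.598622%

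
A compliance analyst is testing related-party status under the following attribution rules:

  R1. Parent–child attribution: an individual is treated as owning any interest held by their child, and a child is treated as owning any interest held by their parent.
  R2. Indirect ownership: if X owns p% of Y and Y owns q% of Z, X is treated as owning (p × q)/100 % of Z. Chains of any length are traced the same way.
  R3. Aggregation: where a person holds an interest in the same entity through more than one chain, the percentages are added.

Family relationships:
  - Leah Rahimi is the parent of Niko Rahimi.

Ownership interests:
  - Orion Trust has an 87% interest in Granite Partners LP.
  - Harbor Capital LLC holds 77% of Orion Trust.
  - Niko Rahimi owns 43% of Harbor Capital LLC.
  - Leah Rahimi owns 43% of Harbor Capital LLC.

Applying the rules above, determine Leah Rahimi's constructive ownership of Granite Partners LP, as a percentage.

By parent–child attribution (R1), Leah Rahimi is treated as also owning Niko Rahimi's interest in Harbor Capital LLC, giving 43% + 43% = 86%.
Chain via Harbor Capital LLC → Orion Trust (R2): 86% × 77% × 87% = 57.6114% of Granite Partners LP.

57.6114%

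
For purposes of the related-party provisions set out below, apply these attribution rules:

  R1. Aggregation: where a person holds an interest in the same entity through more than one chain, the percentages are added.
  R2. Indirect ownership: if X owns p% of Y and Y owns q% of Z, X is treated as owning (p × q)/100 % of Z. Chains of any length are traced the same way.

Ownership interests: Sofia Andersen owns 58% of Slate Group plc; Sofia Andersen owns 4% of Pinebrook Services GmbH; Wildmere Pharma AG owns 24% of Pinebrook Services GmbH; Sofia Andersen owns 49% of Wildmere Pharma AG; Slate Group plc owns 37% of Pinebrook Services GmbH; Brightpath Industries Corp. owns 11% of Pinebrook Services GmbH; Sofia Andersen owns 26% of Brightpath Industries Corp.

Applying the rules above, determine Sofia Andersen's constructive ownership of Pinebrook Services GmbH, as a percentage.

Chain via Wildmere Pharma AG (R2): 49% × 24% = 11.76% of Pinebrook Services GmbH.
Chain via Brightpath Industries Corp. (R2): 26% × 11% = 2.86% of Pinebrook Services GmbH.
Chain via Slate Group plc (R2): 58% × 37% = 21.46% of Pinebrook Services GmbH.
Direct interest in Pinebrook Services GmbH: 4%.
Aggregating (R1): 11.76% + 2.86% + 21.46% + 4% = 40.08%.

40.08%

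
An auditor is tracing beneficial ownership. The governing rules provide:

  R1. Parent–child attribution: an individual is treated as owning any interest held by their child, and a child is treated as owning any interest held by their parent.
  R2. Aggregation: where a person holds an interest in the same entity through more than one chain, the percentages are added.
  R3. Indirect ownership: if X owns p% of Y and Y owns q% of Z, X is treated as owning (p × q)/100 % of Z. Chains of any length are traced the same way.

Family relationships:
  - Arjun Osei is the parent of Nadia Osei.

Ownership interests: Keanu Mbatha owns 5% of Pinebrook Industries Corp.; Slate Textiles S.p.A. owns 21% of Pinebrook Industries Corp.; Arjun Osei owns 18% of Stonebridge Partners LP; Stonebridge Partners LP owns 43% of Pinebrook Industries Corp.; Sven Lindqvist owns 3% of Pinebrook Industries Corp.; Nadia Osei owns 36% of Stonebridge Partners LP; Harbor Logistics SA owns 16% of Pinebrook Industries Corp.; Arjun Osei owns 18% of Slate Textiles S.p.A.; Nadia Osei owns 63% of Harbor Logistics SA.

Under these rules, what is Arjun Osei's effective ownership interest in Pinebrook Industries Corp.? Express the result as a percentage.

By parent–child attribution (R1), Arjun Osei is treated as also owning Nadia Osei's interest in Stonebridge Partners LP, giving 18% + 36% = 54%.
By parent–child attribution (R1), Arjun Osei is treated as owning Nadia Osei's 63% interest in Harbor Logistics SA.
Chain via Stonebridge Partners LP (R3): 54% × 43% = 23.22% of Pinebrook Industries Corp.
Chain via Slate Textiles S.p.A. (R3): 18% × 21% = 3.78% of Pinebrook Industries Corp.
Chain via Harbor Logistics SA (R3): 63% × 16% = 10.08% of Pinebrook Industries Corp.
Aggregating (R2): 23.22% + 3.78% + 10.08% = 37.08%.

37.08%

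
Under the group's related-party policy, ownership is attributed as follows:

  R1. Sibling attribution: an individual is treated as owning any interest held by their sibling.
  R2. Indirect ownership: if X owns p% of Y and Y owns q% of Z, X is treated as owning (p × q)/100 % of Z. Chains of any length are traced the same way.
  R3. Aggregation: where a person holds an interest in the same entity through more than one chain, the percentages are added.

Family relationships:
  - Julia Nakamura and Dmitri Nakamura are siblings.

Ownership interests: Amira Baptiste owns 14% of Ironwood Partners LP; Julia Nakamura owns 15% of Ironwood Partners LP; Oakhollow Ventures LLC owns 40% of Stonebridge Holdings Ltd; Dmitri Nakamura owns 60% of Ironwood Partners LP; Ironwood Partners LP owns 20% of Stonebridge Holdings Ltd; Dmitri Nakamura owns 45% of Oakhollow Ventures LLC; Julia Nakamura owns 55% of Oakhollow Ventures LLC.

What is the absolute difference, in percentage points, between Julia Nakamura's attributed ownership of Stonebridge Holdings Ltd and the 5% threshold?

By sibling attribution (R1), Julia Nakamura is treated as also owning Dmitri Nakamura's interest in Ironwood Partners LP, giving 15% + 60% = 75%.
By sibling attribution (R1), Julia Nakamura is treated as also owning Dmitri Nakamura's interest in Oakhollow Ventures LLC, giving 55% + 45% = 100%.
Chain via Ironwood Partners LP (R2): 75% × 20% = 15% of Stonebridge Holdings Ltd.
Chain via Oakhollow Ventures LLC (R2): 100% × 40% = 40% of Stonebridge Holdings Ltd.
Aggregating (R3): 15% + 40% = 55%.
55% exceeds the 5% threshold by 50 percentage points.

50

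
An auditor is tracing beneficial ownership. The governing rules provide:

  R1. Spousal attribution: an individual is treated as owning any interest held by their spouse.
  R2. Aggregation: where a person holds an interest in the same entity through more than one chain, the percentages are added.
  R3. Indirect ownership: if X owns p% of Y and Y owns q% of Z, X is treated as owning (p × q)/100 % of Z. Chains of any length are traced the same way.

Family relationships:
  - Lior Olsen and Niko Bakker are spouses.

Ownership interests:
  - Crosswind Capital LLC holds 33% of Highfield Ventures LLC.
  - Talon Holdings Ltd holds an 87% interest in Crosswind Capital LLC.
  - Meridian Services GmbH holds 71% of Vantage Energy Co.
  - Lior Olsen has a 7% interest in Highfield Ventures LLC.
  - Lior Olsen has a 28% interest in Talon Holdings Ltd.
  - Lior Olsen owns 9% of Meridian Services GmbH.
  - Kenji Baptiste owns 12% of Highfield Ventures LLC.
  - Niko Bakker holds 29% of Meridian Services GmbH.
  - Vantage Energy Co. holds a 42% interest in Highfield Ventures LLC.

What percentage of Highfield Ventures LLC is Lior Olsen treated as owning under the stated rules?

By spousal attribution (R1), Lior Olsen is treated as also owning Niko Bakker's interest in Meridian Services GmbH, giving 9% + 29% = 38%.
Chain via Talon Holdings Ltd → Crosswind Capital LLC (R3): 28% × 87% × 33% = 8.0388% of Highfield Ventures LLC.
Chain via Meridian Services GmbH → Vantage Energy Co. (R3): 38% × 71% × 42% = 11.3316% of Highfield Ventures LLC.
Direct interest in Highfield Ventures LLC: 7%.
Aggregating (R2): 8.0388% + 11.3316% + 7% = 26.3704%.

26.3704%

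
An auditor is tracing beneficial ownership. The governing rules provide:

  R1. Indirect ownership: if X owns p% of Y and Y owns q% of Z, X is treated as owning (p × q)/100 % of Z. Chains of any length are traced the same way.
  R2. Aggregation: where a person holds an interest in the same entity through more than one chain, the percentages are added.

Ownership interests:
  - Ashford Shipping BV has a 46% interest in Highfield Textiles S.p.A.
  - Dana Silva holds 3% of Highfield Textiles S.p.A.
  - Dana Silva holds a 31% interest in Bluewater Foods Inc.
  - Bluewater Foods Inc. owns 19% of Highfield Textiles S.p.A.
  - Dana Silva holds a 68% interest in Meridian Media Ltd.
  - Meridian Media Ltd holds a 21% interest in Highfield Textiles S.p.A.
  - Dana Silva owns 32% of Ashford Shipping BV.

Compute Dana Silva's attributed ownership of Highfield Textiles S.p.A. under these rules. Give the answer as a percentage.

37.89%

Chain via Ashford Shipping BV (R1): 32% × 46% = 14.72% of Highfield Textiles S.p.A.
Chain via Meridian Media Ltd (R1): 68% × 21% = 14.28% of Highfield Textiles S.p.A.
Chain via Bluewater Foods Inc. (R1): 31% × 19% = 5.89% of Highfield Textiles S.p.A.
Direct interest in Highfield Textiles S.p.A: 3%.
Aggregating (R2): 14.72% + 14.28% + 5.89% + 3% = 37.89%.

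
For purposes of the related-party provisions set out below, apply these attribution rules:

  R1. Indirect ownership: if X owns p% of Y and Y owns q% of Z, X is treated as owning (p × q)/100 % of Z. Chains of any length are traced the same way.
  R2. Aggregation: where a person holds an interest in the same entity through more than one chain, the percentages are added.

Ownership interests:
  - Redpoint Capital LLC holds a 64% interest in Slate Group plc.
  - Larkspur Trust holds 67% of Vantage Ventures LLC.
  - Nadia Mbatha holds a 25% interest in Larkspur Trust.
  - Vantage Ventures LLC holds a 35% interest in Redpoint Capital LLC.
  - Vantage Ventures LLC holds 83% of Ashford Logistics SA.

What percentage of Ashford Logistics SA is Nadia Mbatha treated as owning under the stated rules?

13.9025%

Chain via Larkspur Trust → Vantage Ventures LLC (R1): 25% × 67% × 83% = 13.9025% of Ashford Logistics SA.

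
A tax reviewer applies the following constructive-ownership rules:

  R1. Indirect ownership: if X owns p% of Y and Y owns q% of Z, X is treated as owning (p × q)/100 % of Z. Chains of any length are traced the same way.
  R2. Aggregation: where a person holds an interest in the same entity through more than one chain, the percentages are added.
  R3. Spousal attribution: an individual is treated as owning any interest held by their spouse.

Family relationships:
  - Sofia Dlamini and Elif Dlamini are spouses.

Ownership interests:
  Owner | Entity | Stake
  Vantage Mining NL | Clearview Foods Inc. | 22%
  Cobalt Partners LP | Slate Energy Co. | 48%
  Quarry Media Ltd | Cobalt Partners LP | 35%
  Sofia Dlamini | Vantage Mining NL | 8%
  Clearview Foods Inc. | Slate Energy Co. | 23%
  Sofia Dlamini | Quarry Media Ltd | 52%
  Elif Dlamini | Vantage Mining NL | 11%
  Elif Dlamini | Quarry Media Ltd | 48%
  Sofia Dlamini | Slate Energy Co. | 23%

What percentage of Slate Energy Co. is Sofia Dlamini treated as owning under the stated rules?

40.7614%

By spousal attribution (R3), Sofia Dlamini is treated as also owning Elif Dlamini's interest in Vantage Mining NL, giving 8% + 11% = 19%.
By spousal attribution (R3), Sofia Dlamini is treated as also owning Elif Dlamini's interest in Quarry Media Ltd, giving 52% + 48% = 100%.
Chain via Vantage Mining NL → Clearview Foods Inc. (R1): 19% × 22% × 23% = 0.9614% of Slate Energy Co.
Chain via Quarry Media Ltd → Cobalt Partners LP (R1): 100% × 35% × 48% = 16.8% of Slate Energy Co.
Direct interest in Slate Energy Co: 23%.
Aggregating (R2): 0.9614% + 16.8% + 23% = 40.7614%.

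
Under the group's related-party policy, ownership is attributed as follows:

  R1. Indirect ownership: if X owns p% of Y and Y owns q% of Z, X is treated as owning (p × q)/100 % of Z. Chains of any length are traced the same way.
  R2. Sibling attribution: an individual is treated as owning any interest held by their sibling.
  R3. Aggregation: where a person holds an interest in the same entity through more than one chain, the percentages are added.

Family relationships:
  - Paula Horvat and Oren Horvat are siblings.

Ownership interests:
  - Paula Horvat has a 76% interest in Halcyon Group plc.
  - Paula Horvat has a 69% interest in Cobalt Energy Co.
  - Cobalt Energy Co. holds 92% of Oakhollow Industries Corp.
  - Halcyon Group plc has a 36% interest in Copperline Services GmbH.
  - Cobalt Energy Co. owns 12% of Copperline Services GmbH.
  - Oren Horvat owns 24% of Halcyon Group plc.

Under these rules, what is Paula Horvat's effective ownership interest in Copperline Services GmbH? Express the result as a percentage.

44.28%

By sibling attribution (R2), Paula Horvat is treated as also owning Oren Horvat's interest in Halcyon Group plc, giving 76% + 24% = 100%.
Chain via Halcyon Group plc (R1): 100% × 36% = 36% of Copperline Services GmbH.
Chain via Cobalt Energy Co. (R1): 69% × 12% = 8.28% of Copperline Services GmbH.
Aggregating (R3): 36% + 8.28% = 44.28%.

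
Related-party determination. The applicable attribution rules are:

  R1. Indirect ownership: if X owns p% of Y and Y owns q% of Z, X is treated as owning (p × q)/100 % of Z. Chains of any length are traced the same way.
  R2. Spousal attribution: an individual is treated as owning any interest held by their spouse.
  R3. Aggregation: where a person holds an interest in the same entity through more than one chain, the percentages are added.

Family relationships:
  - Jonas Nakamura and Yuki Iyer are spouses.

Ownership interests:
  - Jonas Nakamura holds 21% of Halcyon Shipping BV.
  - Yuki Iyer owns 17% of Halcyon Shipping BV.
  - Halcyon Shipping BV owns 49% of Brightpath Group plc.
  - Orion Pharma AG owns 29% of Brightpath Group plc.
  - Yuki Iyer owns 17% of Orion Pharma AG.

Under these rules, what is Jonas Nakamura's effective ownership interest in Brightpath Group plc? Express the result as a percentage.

23.55%

By spousal attribution (R2), Jonas Nakamura is treated as also owning Yuki Iyer's interest in Halcyon Shipping BV, giving 21% + 17% = 38%.
By spousal attribution (R2), Jonas Nakamura is treated as owning Yuki Iyer's 17% interest in Orion Pharma AG.
Chain via Halcyon Shipping BV (R1): 38% × 49% = 18.62% of Brightpath Group plc.
Chain via Orion Pharma AG (R1): 17% × 29% = 4.93% of Brightpath Group plc.
Aggregating (R3): 18.62% + 4.93% = 23.55%.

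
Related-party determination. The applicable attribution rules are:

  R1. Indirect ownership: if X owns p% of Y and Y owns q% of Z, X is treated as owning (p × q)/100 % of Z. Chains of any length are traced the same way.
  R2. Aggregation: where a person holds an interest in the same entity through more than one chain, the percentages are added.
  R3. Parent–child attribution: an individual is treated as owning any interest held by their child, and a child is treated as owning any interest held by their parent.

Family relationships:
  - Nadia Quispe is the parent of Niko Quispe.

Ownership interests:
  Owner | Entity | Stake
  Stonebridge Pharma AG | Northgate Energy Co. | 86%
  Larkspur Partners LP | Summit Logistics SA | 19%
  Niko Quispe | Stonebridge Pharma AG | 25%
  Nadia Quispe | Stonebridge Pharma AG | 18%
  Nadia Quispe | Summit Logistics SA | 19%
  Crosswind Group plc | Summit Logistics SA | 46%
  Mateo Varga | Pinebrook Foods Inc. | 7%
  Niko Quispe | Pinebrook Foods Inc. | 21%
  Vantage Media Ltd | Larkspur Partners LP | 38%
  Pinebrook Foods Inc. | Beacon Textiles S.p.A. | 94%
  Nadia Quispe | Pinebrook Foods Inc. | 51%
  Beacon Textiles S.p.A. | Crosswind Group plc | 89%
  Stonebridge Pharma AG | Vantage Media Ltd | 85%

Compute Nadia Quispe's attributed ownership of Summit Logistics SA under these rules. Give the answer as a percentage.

By parent–child attribution (R3), Nadia Quispe is treated as also owning Niko Quispe's interest in Stonebridge Pharma AG, giving 18% + 25% = 43%.
By parent–child attribution (R3), Nadia Quispe is treated as also owning Niko Quispe's interest in Pinebrook Foods Inc, giving 51% + 21% = 72%.
Chain via Stonebridge Pharma AG → Vantage Media Ltd → Larkspur Partners LP (R1): 43% × 85% × 38% × 19% = 2.63891% of Summit Logistics SA.
Chain via Pinebrook Foods Inc. → Beacon Textiles S.p.A. → Crosswind Group plc (R1): 72% × 94% × 89% × 46% = 27.708192% of Summit Logistics SA.
Direct interest in Summit Logistics SA: 19%.
Aggregating (R2): 2.63891% + 27.708192% + 19% = 49.347102%.

49.347102%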